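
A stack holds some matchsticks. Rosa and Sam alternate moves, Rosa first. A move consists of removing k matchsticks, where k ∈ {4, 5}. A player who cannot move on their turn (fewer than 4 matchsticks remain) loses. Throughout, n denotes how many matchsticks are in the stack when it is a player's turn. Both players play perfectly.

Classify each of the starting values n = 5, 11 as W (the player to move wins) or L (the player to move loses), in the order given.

Build the W/L table. Terminal = L. A non-terminal position is W if it has a move to some L; otherwise it is L.
n=0: no move → L
n=1: no move → L
n=2: no move → L
n=3: no move → L
n=4: can move to 0, which is L ⇒ W
n=5: can move to 1, which is L ⇒ W
n=6: can move to 2, which is L ⇒ W
n=7: can move to 3, which is L ⇒ W
n=8: can move to 3, which is L ⇒ W
n=9: moves to 5(W), 4(W); every one is W ⇒ L
n=10: moves to 6(W), 5(W); every one is W ⇒ L
n=11: moves to 7(W), 6(W); every one is W ⇒ L

5: W, 11: L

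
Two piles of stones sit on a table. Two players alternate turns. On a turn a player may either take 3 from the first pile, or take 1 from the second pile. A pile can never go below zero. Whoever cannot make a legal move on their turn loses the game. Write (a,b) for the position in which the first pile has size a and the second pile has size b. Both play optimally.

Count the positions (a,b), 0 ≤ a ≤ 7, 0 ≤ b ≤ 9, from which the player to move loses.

Compute win/loss labels from the base case upward. A position with no move is L. Any other position is W if it can reach an L in one move, else L.
Every move lowers a or b (never raises either), so fill the grid row by row in increasing a, and left to right within a row: each cell's successors are then already labelled.
      b=0  b=1  b=2  b=3  b=4  b=5  b=6  b=7  b=8  b=9
a=0:    L    W    L    W    L    W    L    W    L    W
a=1:    L    W    L    W    L    W    L    W    L    W
a=2:    L    W    L    W    L    W    L    W    L    W
a=3:    W    L    W    L    W    L    W    L    W    L
a=4:    W    L    W    L    W    L    W    L    W    L
a=5:    W    L    W    L    W    L    W    L    W    L
a=6:    L    W    L    W    L    W    L    W    L    W
a=7:    L    W    L    W    L    W    L    W    L    W
Cells with no legal move (terminal, hence L): (0,0), (1,0), (2,0).
The remaining L cells, each justified by listing all of its moves:
(0,2): L (sole option (0,1)(W) is W)
(0,4): L (sole option (0,3)(W) is W)
(0,6): L (sole option (0,5)(W) is W)
(0,8): L (sole option (0,7)(W) is W)
(1,2): L (sole option (1,1)(W) is W)
(1,4): L (sole option (1,3)(W) is W)
(1,6): L (sole option (1,5)(W) is W)
(1,8): L (sole option (1,7)(W) is W)
(2,2): L (sole option (2,1)(W) is W)
(2,4): L (sole option (2,3)(W) is W)
(2,6): L (sole option (2,5)(W) is W)
(2,8): L (sole option (2,7)(W) is W)
(3,1): L (options (0,1)(W), (3,0)(W) are all W)
(3,3): L (options (0,3)(W), (3,2)(W) are all W)
(3,5): L (options (0,5)(W), (3,4)(W) are all W)
(3,7): L (options (0,7)(W), (3,6)(W) are all W)
(3,9): L (options (0,9)(W), (3,8)(W) are all W)
(4,1): L (options (1,1)(W), (4,0)(W) are all W)
(4,3): L (options (1,3)(W), (4,2)(W) are all W)
(4,5): L (options (1,5)(W), (4,4)(W) are all W)
(4,7): L (options (1,7)(W), (4,6)(W) are all W)
(4,9): L (options (1,9)(W), (4,8)(W) are all W)
(5,1): L (options (2,1)(W), (5,0)(W) are all W)
(5,3): L (options (2,3)(W), (5,2)(W) are all W)
(5,5): L (options (2,5)(W), (5,4)(W) are all W)
(5,7): L (options (2,7)(W), (5,6)(W) are all W)
(5,9): L (options (2,9)(W), (5,8)(W) are all W)
(6,0): L (sole option (3,0)(W) is W)
(6,2): L (options (3,2)(W), (6,1)(W) are all W)
(6,4): L (options (3,4)(W), (6,3)(W) are all W)
(6,6): L (options (3,6)(W), (6,5)(W) are all W)
(6,8): L (options (3,8)(W), (6,7)(W) are all W)
(7,0): L (sole option (4,0)(W) is W)
(7,2): L (options (4,2)(W), (7,1)(W) are all W)
(7,4): L (options (4,4)(W), (7,3)(W) are all W)
(7,6): L (options (4,6)(W), (7,5)(W) are all W)
(7,8): L (options (4,8)(W), (7,7)(W) are all W)
Every other cell has at least one move into one of the L cells above, so it is W.
L cells per row: a=0: 5, a=1: 5, a=2: 5, a=3: 5, a=4: 5, a=5: 5, a=6: 5, a=7: 5; total 40.

40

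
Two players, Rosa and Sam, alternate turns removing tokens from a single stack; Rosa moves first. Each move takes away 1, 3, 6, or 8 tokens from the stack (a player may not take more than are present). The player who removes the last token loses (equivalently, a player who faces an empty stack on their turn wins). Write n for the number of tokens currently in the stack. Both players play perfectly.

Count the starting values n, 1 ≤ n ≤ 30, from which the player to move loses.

Classify positions by backward induction: terminal positions (no move available) are W. From any other position, the mover wins iff some move reaches an L.
n=0: no move; the opponent has just taken the last token and therefore loses → W
n=1: only reaches 0(W), which is W → L
n=2: reaches L-position 1 → W
n=3: only reaches 2(W), 0(W), all W → L
n=4: reaches L-position 3 → W
n=5: only reaches 4(W), 2(W), all W → L
n=6: reaches L-position 5 → W
n=7: reaches L-position 1 → W
n=8: reaches L-position 5 → W
n=9: reaches L-position 3 → W
n=10: only reaches 9(W), 7(W), 4(W), 2(W), all W → L
n=11: reaches L-position 10 → W
n=12: only reaches 11(W), 9(W), 6(W), 4(W), all W → L
n=13: reaches L-position 12 → W
n=14: only reaches 13(W), 11(W), 8(W), 6(W), all W → L
n=15: reaches L-position 14 → W
n=16: reaches L-position 10 → W
n=17: reaches L-position 14 → W
n=18: reaches L-position 12 → W
n=19: only reaches 18(W), 16(W), 13(W), 11(W), all W → L
n=20: reaches L-position 19 → W
n=21: only reaches 20(W), 18(W), 15(W), 13(W), all W → L
n=22: reaches L-position 21 → W
n=23: only reaches 22(W), 20(W), 17(W), 15(W), all W → L
n=24: reaches L-position 23 → W
n=25: reaches L-position 19 → W
n=26: reaches L-position 23 → W
n=27: reaches L-position 21 → W
n=28: only reaches 27(W), 25(W), 22(W), 20(W), all W → L
n=29: reaches L-position 28 → W
n=30: only reaches 29(W), 27(W), 24(W), 22(W), all W → L
L entries with 1 ≤ n ≤ 30 (the range starts at n=1): n = 1, 3, 5, 10, 12, 14, 19, 21, 23, 28, 30; that makes 11.

11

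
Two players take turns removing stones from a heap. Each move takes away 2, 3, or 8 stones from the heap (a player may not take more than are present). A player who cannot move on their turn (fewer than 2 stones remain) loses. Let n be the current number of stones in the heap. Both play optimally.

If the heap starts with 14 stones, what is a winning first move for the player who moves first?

Remove 3, leaving 11.

Compute win/loss labels from the base case upward. A position with no move is L. Any other position is W if it can reach an L in one move, else L.
n=0: no move → L
n=1: no move → L
n=2: →0(L), so W
n=3: →1(L), so W
n=4: →1(L), so W
n=5: →3(W), 2(W) — all W, so L
n=6: →4(W), 3(W) — all W, so L
n=7: →5(L), so W
n=8: →6(L), so W
n=9: →6(L), so W
n=10: →8(W), 7(W), 2(W) — all W, so L
n=11: →9(W), 8(W), 3(W) — all W, so L
n=12: →10(L), so W
n=13: →11(L), so W
n=14: →11(L), so W
From 14, the L positions reachable in one move are: 11, 6. Any move reaching one of these is winning.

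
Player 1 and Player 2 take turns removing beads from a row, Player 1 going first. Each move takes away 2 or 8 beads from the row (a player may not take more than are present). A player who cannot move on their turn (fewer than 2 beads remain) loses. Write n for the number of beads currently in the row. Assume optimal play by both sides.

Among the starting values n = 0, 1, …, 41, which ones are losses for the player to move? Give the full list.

0, 1, 4, 5, 10, 11, 14, 15, 20, 21, 24, 25, 30, 31, 34, 35, 40, 41

Positions with no move are L. A position that does have a move is losing for the player to move precisely when every available move leads to a winning position for the opponent. Fill in the labels:
n=0: no move → L
n=1: no move → L
n=2: W (go to 0, an L position)
n=3: W (go to 1, an L position)
n=4: L (sole option 2(W) is W)
n=5: L (sole option 3(W) is W)
n=6: W (go to 4, an L position)
n=7: W (go to 5, an L position)
n=8: W (go to 0, an L position)
n=9: W (go to 1, an L position)
n=10: L (options 8(W), 2(W) are all W)
n=11: L (options 9(W), 3(W) are all W)
n=12: W (go to 10, an L position)
n=13: W (go to 11, an L position)
n=14: L (options 12(W), 6(W) are all W)
n=15: L (options 13(W), 7(W) are all W)
n=16: W (go to 14, an L position)
n=17: W (go to 15, an L position)
n=18: W (go to 10, an L position)
n=19: W (go to 11, an L position)
n=20: L (options 18(W), 12(W) are all W)
n=21: L (options 19(W), 13(W) are all W)
n=22: W (go to 20, an L position)
n=23: W (go to 21, an L position)
n=24: L (options 22(W), 16(W) are all W)
n=25: L (options 23(W), 17(W) are all W)
n=26: W (go to 24, an L position)
n=27: W (go to 25, an L position)
n=28: W (go to 20, an L position)
n=29: W (go to 21, an L position)
n=30: L (options 28(W), 22(W) are all W)
n=31: L (options 29(W), 23(W) are all W)
n=32: W (go to 30, an L position)
n=33: W (go to 31, an L position)
n=34: L (options 32(W), 26(W) are all W)
n=35: L (options 33(W), 27(W) are all W)
n=36: W (go to 34, an L position)
n=37: W (go to 35, an L position)
n=38: W (go to 30, an L position)
n=39: W (go to 31, an L position)
n=40: L (options 38(W), 32(W) are all W)
n=41: L (options 39(W), 33(W) are all W)
Reading off the rows marked L gives the requested list; there are 18 such values of n.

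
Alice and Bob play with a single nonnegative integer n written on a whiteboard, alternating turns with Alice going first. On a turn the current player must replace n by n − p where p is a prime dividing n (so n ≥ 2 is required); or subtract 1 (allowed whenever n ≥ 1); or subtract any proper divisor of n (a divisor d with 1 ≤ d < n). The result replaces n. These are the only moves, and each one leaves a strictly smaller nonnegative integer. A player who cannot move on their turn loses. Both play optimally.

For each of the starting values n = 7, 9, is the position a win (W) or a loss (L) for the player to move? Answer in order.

Build the W/L table. Terminal = L. A non-terminal position is W if it has a move to some L; otherwise it is L.
n=0: no move → L
n=1: reaches L-position 0 → W
n=2: reaches L-position 0 → W
n=3: reaches L-position 0 → W
n=4: only reaches 2(W), 3(W), all W → L
n=5: reaches L-position 0 → W
n=6: reaches L-position 4 → W
n=7: reaches L-position 0 → W
n=8: reaches L-position 4 → W
n=9: only reaches 6(W), 8(W), all W → L

7: W, 9: L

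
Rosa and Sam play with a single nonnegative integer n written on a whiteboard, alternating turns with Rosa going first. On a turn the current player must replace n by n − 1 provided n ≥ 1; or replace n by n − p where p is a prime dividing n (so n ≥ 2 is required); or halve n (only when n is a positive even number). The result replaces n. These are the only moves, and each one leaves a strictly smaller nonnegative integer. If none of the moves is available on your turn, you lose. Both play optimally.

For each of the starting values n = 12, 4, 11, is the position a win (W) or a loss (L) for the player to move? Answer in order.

Label each position W (a win for the player to move) or L (a loss). A position with no legal move is L; any other position is W exactly when some move reaches an L, and L when every move reaches a W.
n=0: no move → L
n=1: can move to 0, which is L ⇒ W
n=2: can move to 0, which is L ⇒ W
n=3: can move to 0, which is L ⇒ W
n=4: moves to 2(W), 3(W); every one is W ⇒ L
n=5: can move to 0, which is L ⇒ W
n=6: can move to 4, which is L ⇒ W
n=7: can move to 0, which is L ⇒ W
n=8: can move to 4, which is L ⇒ W
n=9: moves to 6(W), 8(W); every one is W ⇒ L
n=10: can move to 9, which is L ⇒ W
n=11: can move to 0, which is L ⇒ W
n=12: can move to 9, which is L ⇒ W

12: W, 4: L, 11: W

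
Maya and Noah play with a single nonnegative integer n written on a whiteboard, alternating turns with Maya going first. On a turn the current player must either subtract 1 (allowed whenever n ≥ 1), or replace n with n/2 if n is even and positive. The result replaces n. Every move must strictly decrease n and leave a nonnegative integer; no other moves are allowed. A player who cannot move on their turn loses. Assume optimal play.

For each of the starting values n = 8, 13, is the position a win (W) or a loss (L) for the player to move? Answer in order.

8: W, 13: L

Build the W/L table. Terminal = L. A non-terminal position is W if it has a move to some L; otherwise it is L.
n=0: no move → L
n=1: →0(L), so W
n=2: →1(W) only, which is W, so L
n=3: →2(L), so W
n=4: →2(L), so W
n=5: →4(W) only, which is W, so L
n=6: →5(L), so W
n=7: →6(W) only, which is W, so L
n=8: →7(L), so W
n=9: →8(W) only, which is W, so L
n=10: →5(L), so W
n=11: →10(W) only, which is W, so L
n=12: →11(L), so W
n=13: →12(W) only, which is W, so L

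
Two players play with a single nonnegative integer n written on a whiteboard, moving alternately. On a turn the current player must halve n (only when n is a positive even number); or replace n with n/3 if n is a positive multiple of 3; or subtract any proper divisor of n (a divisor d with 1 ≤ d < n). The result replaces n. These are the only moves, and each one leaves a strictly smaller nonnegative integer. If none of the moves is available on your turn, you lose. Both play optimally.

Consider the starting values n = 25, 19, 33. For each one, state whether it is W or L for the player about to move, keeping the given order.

25: L, 19: L, 33: W

Classify positions by backward induction: terminal positions (no move available) are L. From any other position, the mover wins iff some move reaches an L.
n=0: no move → L
n=1: no move → L
n=2: reaches L-position 1 → W
n=3: reaches L-position 1 → W
n=4: only reaches 2(W), 3(W), all W → L
n=5: reaches L-position 4 → W
n=6: reaches L-position 4 → W
n=7: only reaches 6(W), which is W → L
n=8: reaches L-position 4 → W
n=9: only reaches 3(W), 6(W), 8(W), all W → L
n=10: reaches L-position 9 → W
n=11: only reaches 10(W), which is W → L
n=12: reaches L-position 4 → W
n=13: only reaches 12(W), which is W → L
n=14: reaches L-position 7 → W
n=15: only reaches 5(W), 10(W), 12(W), 14(W), all W → L
n=16: reaches L-position 15 → W
n=17: only reaches 16(W), which is W → L
n=18: reaches L-position 9 → W
n=19: only reaches 18(W), which is W → L
n=20: reaches L-position 15 → W
n=21: reaches L-position 7 → W
n=22: reaches L-position 11 → W
n=23: only reaches 22(W), which is W → L
n=24: reaches L-position 23 → W
n=25: only reaches 20(W), 24(W), all W → L
n=26: reaches L-position 13 → W
n=27: reaches L-position 9 → W
n=28: only reaches 14(W), 21(W), 24(W), 26(W), 27(W), all W → L
n=29: reaches L-position 28 → W
n=30: reaches L-position 15 → W
n=31: only reaches 30(W), which is W → L
n=32: reaches L-position 28 → W
n=33: reaches L-position 11 → W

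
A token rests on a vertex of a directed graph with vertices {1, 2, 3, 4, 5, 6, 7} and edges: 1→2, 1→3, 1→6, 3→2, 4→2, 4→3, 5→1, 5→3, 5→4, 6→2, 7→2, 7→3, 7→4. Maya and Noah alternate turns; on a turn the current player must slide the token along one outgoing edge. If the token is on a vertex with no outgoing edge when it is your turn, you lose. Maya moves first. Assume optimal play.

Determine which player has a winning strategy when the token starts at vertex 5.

Positions with no move are L. A position that does have a move is losing for the player to move precisely when every available move leads to a winning position for the opponent. Fill in the labels:
Every edge goes from a vertex to one that appears earlier in the order 2, 6, 3, 4, 1, 7, 5, so processing vertices in that order labels each vertex after all of its successors.
2: no outgoing edge → L
6: can move to 2, which is L ⇒ W
3: can move to 2, which is L ⇒ W
4: can move to 2, which is L ⇒ W
1: can move to 2, which is L ⇒ W
7: can move to 2, which is L ⇒ W
5: moves to 1(W), 4(W), 3(W); every one is W ⇒ L
The starting position 5 is L: whatever Maya does, the opponent receives a W position.

Noah wins.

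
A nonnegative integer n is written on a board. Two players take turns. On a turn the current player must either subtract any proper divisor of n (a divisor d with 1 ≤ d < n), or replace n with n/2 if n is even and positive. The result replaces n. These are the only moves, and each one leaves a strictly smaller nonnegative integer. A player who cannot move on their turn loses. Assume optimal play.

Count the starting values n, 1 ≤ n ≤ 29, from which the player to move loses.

Label each position W (a win for the player to move) or L (a loss). A position with no legal move is L; any other position is W exactly when some move reaches an L, and L when every move reaches a W.
n=0: no move → L
n=1: no move → L
n=2: W (go to 1, an L position)
n=3: L (sole option 2(W) is W)
n=4: W (go to 3, an L position)
n=5: L (sole option 4(W) is W)
n=6: W (go to 3, an L position)
n=7: L (sole option 6(W) is W)
n=8: W (go to 7, an L position)
n=9: L (options 6(W), 8(W) are all W)
n=10: W (go to 5, an L position)
n=11: L (sole option 10(W) is W)
n=12: W (go to 9, an L position)
n=13: L (sole option 12(W) is W)
n=14: W (go to 7, an L position)
n=15: L (options 10(W), 12(W), 14(W) are all W)
n=16: W (go to 15, an L position)
n=17: L (sole option 16(W) is W)
n=18: W (go to 9, an L position)
n=19: L (sole option 18(W) is W)
n=20: W (go to 15, an L position)
n=21: L (options 14(W), 18(W), 20(W) are all W)
n=22: W (go to 11, an L position)
n=23: L (sole option 22(W) is W)
n=24: W (go to 21, an L position)
n=25: L (options 20(W), 24(W) are all W)
n=26: W (go to 13, an L position)
n=27: L (options 18(W), 24(W), 26(W) are all W)
n=28: W (go to 21, an L position)
n=29: L (sole option 28(W) is W)
L entries with 1 ≤ n ≤ 29 (n=0 is outside the asked range and is not counted): n = 1, 3, 5, 7, 9, 11, 13, 15, 17, 19, 21, 23, 25, 27, 29; that makes 15.

15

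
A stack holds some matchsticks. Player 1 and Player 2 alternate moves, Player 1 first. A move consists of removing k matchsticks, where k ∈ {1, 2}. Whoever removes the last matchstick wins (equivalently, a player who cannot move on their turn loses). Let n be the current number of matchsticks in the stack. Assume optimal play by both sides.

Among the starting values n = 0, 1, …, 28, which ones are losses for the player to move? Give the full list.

Work bottom-up. With no move the player to move loses. Otherwise the position is W if at least one move leads to an L position for the opponent, and L if every move leads to a W.
n=0: no move → L
n=1: W (go to 0, an L position)
n=2: W (go to 0, an L position)
n=3: L (options 2(W), 1(W) are all W)
n=4: W (go to 3, an L position)
n=5: W (go to 3, an L position)
n=6: L (options 5(W), 4(W) are all W)
n=7: W (go to 6, an L position)
n=8: W (go to 6, an L position)
n=9: L (options 8(W), 7(W) are all W)
n=10: W (go to 9, an L position)
n=11: W (go to 9, an L position)
n=12: L (options 11(W), 10(W) are all W)
n=13: W (go to 12, an L position)
n=14: W (go to 12, an L position)
n=15: L (options 14(W), 13(W) are all W)
n=16: W (go to 15, an L position)
n=17: W (go to 15, an L position)
n=18: L (options 17(W), 16(W) are all W)
n=19: W (go to 18, an L position)
n=20: W (go to 18, an L position)
n=21: L (options 20(W), 19(W) are all W)
n=22: W (go to 21, an L position)
n=23: W (go to 21, an L position)
n=24: L (options 23(W), 22(W) are all W)
n=25: W (go to 24, an L position)
n=26: W (go to 24, an L position)
n=27: L (options 26(W), 25(W) are all W)
n=28: W (go to 27, an L position)
The losing starting values of n are exactly the entries labelled L in this table (10 of them).

0, 3, 6, 9, 12, 15, 18, 21, 24, 27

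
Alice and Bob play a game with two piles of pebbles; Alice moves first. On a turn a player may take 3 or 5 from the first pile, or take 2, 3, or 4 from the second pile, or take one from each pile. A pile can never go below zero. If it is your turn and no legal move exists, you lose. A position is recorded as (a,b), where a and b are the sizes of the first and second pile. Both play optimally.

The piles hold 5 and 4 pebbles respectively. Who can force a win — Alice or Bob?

Compute win/loss labels from the base case upward. A position with no move is L. Any other position is W if it can reach an L in one move, else L.
No move ever increases a pile, so every position that can arise here has a ≤ 5 and b ≤ 4; it is enough to label the cells with 0 ≤ a ≤ 5 and 0 ≤ b ≤ 4.
Every move lowers a or b (never raises either), so fill the grid row by row in increasing a, and left to right within a row: each cell's successors are then already labelled.
      b=0  b=1  b=2  b=3  b=4
a=0:    L    L    W    W    W
a=1:    L    W    W    W    W
a=2:    L    W    W    W    W
a=3:    W    W    L    L    W
a=4:    W    L    L    W    W
a=5:    W    W    W    W    L
Cells with no legal move (terminal, hence L): (0,0), (0,1), (1,0), (2,0).
The remaining L cells, each justified by listing all of its moves:
(3,2): L (options (0,2)(W), (3,0)(W), (2,1)(W) are all W)
(3,3): L (options (0,3)(W), (3,1)(W), (3,0)(W), (2,2)(W) are all W)
(4,1): L (options (1,1)(W), (3,0)(W) are all W)
(4,2): L (options (1,2)(W), (4,0)(W), (3,1)(W) are all W)
(5,4): L (options (2,4)(W), (0,4)(W), (5,2)(W), (5,1)(W), (5,0)(W), (4,3)(W) are all W)
Every other cell has at least one move into one of the L cells above, so it is W.
Every move from (5,4) reaches a W position, so the mover loses.

Bob wins.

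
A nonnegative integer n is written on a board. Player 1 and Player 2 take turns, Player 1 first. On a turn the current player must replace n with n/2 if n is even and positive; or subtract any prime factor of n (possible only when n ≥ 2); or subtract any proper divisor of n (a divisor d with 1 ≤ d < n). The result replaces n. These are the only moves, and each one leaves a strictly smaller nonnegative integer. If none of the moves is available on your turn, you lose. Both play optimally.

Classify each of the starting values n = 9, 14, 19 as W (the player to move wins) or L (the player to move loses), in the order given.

9: L, 14: L, 19: W

Classify positions by backward induction: terminal positions (no move available) are L. From any other position, the mover wins iff some move reaches an L.
n=0: no move → L
n=1: no move → L
n=2: reaches L-position 0 → W
n=3: reaches L-position 0 → W
n=4: only reaches 2(W), 3(W), all W → L
n=5: reaches L-position 0 → W
n=6: reaches L-position 4 → W
n=7: reaches L-position 0 → W
n=8: reaches L-position 4 → W
n=9: only reaches 6(W), 8(W), all W → L
n=10: reaches L-position 9 → W
n=11: reaches L-position 0 → W
n=12: reaches L-position 9 → W
n=13: reaches L-position 0 → W
n=14: only reaches 7(W), 12(W), 13(W), all W → L
n=15: reaches L-position 14 → W
n=16: reaches L-position 14 → W
n=17: reaches L-position 0 → W
n=18: reaches L-position 9 → W
n=19: reaches L-position 0 → W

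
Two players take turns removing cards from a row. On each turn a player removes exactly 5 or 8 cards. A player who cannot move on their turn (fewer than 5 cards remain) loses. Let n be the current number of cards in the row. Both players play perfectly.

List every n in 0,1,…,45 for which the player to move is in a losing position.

0, 1, 2, 3, 4, 13, 14, 15, 16, 17, 26, 27, 28, 29, 30, 39, 40, 41, 42, 43

Work bottom-up. With no move the player to move loses. Otherwise the position is W if at least one move leads to an L position for the opponent, and L if every move leads to a W.
n=0: no move → L
n=1: no move → L
n=2: no move → L
n=3: no move → L
n=4: no move → L
n=5: reaches L-position 0 → W
n=6: reaches L-position 1 → W
n=7: reaches L-position 2 → W
n=8: reaches L-position 3 → W
n=9: reaches L-position 4 → W
n=10: reaches L-position 2 → W
n=11: reaches L-position 3 → W
n=12: reaches L-position 4 → W
n=13: only reaches 8(W), 5(W), all W → L
n=14: only reaches 9(W), 6(W), all W → L
n=15: only reaches 10(W), 7(W), all W → L
n=16: only reaches 11(W), 8(W), all W → L
n=17: only reaches 12(W), 9(W), all W → L
n=18: reaches L-position 13 → W
n=19: reaches L-position 14 → W
n=20: reaches L-position 15 → W
n=21: reaches L-position 16 → W
n=22: reaches L-position 17 → W
n=23: reaches L-position 15 → W
n=24: reaches L-position 16 → W
n=25: reaches L-position 17 → W
n=26: only reaches 21(W), 18(W), all W → L
n=27: only reaches 22(W), 19(W), all W → L
n=28: only reaches 23(W), 20(W), all W → L
n=29: only reaches 24(W), 21(W), all W → L
n=30: only reaches 25(W), 22(W), all W → L
n=31: reaches L-position 26 → W
n=32: reaches L-position 27 → W
n=33: reaches L-position 28 → W
n=34: reaches L-position 29 → W
n=35: reaches L-position 30 → W
n=36: reaches L-position 28 → W
n=37: reaches L-position 29 → W
n=38: reaches L-position 30 → W
n=39: only reaches 34(W), 31(W), all W → L
n=40: only reaches 35(W), 32(W), all W → L
n=41: only reaches 36(W), 33(W), all W → L
n=42: only reaches 37(W), 34(W), all W → L
n=43: only reaches 38(W), 35(W), all W → L
n=44: reaches L-position 39 → W
n=45: reaches L-position 40 → W
The losing starting values of n are exactly the entries labelled L in this table (20 of them).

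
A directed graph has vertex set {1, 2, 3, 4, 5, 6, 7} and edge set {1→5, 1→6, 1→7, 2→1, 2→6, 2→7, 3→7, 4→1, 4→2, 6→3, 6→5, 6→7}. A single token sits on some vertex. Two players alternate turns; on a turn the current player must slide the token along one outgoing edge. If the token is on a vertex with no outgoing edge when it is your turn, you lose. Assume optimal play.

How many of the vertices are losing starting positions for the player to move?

3

Positions with no move are L. A position that does have a move is losing for the player to move precisely when every available move leads to a winning position for the opponent. Fill in the labels:
Every edge goes from a vertex to one that appears earlier in the order 7, 5, 3, 6, 1, 2, 4, so processing vertices in that order labels each vertex after all of its successors.
7: no outgoing edge → L
5: no outgoing edge → L
3: can move to 7, which is L ⇒ W
6: can move to 5, which is L ⇒ W
1: can move to 5, which is L ⇒ W
2: can move to 7, which is L ⇒ W
4: moves to 2(W), 1(W); every one is W ⇒ L
The L vertices are 4, 5, 7; that is 3 in all.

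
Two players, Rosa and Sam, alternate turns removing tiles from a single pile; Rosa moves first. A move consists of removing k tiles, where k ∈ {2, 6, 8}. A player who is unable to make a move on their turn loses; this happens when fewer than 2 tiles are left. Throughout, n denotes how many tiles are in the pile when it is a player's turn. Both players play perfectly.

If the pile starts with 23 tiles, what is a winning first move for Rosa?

Remove 8, leaving 15.

Use the standard recursion: the mover loses at a terminal position; elsewhere, the mover wins exactly when some move hands the opponent an L position.
n=0: no move → L
n=1: no move → L
n=2: can move to 0, which is L ⇒ W
n=3: can move to 1, which is L ⇒ W
n=4: the only move is to 2(W), a W ⇒ L
n=5: the only move is to 3(W), a W ⇒ L
n=6: can move to 4, which is L ⇒ W
n=7: can move to 5, which is L ⇒ W
n=8: can move to 0, which is L ⇒ W
n=9: can move to 1, which is L ⇒ W
n=10: can move to 4, which is L ⇒ W
n=11: can move to 5, which is L ⇒ W
n=12: can move to 4, which is L ⇒ W
n=13: can move to 5, which is L ⇒ W
n=14: moves to 12(W), 8(W), 6(W); every one is W ⇒ L
n=15: moves to 13(W), 9(W), 7(W); every one is W ⇒ L
n=16: can move to 14, which is L ⇒ W
n=17: can move to 15, which is L ⇒ W
n=18: moves to 16(W), 12(W), 10(W); every one is W ⇒ L
n=19: moves to 17(W), 13(W), 11(W); every one is W ⇒ L
n=20: can move to 18, which is L ⇒ W
n=21: can move to 19, which is L ⇒ W
n=22: can move to 14, which is L ⇒ W
n=23: can move to 15, which is L ⇒ W
From 23, the L positions reachable in one move are: 15.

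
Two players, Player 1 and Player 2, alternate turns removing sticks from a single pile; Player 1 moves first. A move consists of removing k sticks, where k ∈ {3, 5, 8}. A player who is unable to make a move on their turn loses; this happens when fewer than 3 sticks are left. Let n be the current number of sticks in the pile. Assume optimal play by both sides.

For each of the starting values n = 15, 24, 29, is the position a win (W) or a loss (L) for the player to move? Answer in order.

Label each position W (a win for the player to move) or L (a loss). A position with no legal move is L; any other position is W exactly when some move reaches an L, and L when every move reaches a W.
n=0: no move → L
n=1: no move → L
n=2: no move → L
n=3: W (go to 0, an L position)
n=4: W (go to 1, an L position)
n=5: W (go to 2, an L position)
n=6: W (go to 1, an L position)
n=7: W (go to 2, an L position)
n=8: W (go to 0, an L position)
n=9: W (go to 1, an L position)
n=10: W (go to 2, an L position)
n=11: L (options 8(W), 6(W), 3(W) are all W)
n=12: L (options 9(W), 7(W), 4(W) are all W)
n=13: L (options 10(W), 8(W), 5(W) are all W)
n=14: W (go to 11, an L position)
n=15: W (go to 12, an L position)
n=16: W (go to 13, an L position)
n=17: W (go to 12, an L position)
n=18: W (go to 13, an L position)
n=19: W (go to 11, an L position)
n=20: W (go to 12, an L position)
n=21: W (go to 13, an L position)
n=22: L (options 19(W), 17(W), 14(W) are all W)
n=23: L (options 20(W), 18(W), 15(W) are all W)
n=24: L (options 21(W), 19(W), 16(W) are all W)
n=25: W (go to 22, an L position)
n=26: W (go to 23, an L position)
n=27: W (go to 24, an L position)
n=28: W (go to 23, an L position)
n=29: W (go to 24, an L position)

15: W, 24: L, 29: W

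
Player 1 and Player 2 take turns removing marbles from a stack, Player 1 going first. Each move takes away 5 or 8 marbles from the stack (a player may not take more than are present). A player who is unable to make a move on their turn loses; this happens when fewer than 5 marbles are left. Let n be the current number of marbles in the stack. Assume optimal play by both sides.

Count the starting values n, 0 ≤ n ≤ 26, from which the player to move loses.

Label each position W (a win for the player to move) or L (a loss). A position with no legal move is L; any other position is W exactly when some move reaches an L, and L when every move reaches a W.
n=0: no move → L
n=1: no move → L
n=2: no move → L
n=3: no move → L
n=4: no move → L
n=5: reaches L-position 0 → W
n=6: reaches L-position 1 → W
n=7: reaches L-position 2 → W
n=8: reaches L-position 3 → W
n=9: reaches L-position 4 → W
n=10: reaches L-position 2 → W
n=11: reaches L-position 3 → W
n=12: reaches L-position 4 → W
n=13: only reaches 8(W), 5(W), all W → L
n=14: only reaches 9(W), 6(W), all W → L
n=15: only reaches 10(W), 7(W), all W → L
n=16: only reaches 11(W), 8(W), all W → L
n=17: only reaches 12(W), 9(W), all W → L
n=18: reaches L-position 13 → W
n=19: reaches L-position 14 → W
n=20: reaches L-position 15 → W
n=21: reaches L-position 16 → W
n=22: reaches L-position 17 → W
n=23: reaches L-position 15 → W
n=24: reaches L-position 16 → W
n=25: reaches L-position 17 → W
n=26: only reaches 21(W), 18(W), all W → L
L entries with 0 ≤ n ≤ 26: n = 0, 1, 2, 3, 4, 13, 14, 15, 16, 17, 26; that makes 11.

11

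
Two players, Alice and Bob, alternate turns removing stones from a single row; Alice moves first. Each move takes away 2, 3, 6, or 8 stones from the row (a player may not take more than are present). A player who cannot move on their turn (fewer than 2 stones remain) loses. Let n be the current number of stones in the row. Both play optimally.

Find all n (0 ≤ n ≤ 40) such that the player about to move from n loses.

0, 1, 5, 10, 14, 15, 19, 24, 28, 29, 33, 38

Compute win/loss labels from the base case upward. A position with no move is L. Any other position is W if it can reach an L in one move, else L.
n=0: no move → L
n=1: no move → L
n=2: can move to 0, which is L ⇒ W
n=3: can move to 1, which is L ⇒ W
n=4: can move to 1, which is L ⇒ W
n=5: moves to 3(W), 2(W); every one is W ⇒ L
n=6: can move to 0, which is L ⇒ W
n=7: can move to 5, which is L ⇒ W
n=8: can move to 5, which is L ⇒ W
n=9: can move to 1, which is L ⇒ W
n=10: moves to 8(W), 7(W), 4(W), 2(W); every one is W ⇒ L
n=11: can move to 5, which is L ⇒ W
n=12: can move to 10, which is L ⇒ W
n=13: can move to 10, which is L ⇒ W
n=14: moves to 12(W), 11(W), 8(W), 6(W); every one is W ⇒ L
n=15: moves to 13(W), 12(W), 9(W), 7(W); every one is W ⇒ L
n=16: can move to 14, which is L ⇒ W
n=17: can move to 15, which is L ⇒ W
n=18: can move to 15, which is L ⇒ W
n=19: moves to 17(W), 16(W), 13(W), 11(W); every one is W ⇒ L
n=20: can move to 14, which is L ⇒ W
n=21: can move to 19, which is L ⇒ W
n=22: can move to 19, which is L ⇒ W
n=23: can move to 15, which is L ⇒ W
n=24: moves to 22(W), 21(W), 18(W), 16(W); every one is W ⇒ L
n=25: can move to 19, which is L ⇒ W
n=26: can move to 24, which is L ⇒ W
n=27: can move to 24, which is L ⇒ W
n=28: moves to 26(W), 25(W), 22(W), 20(W); every one is W ⇒ L
n=29: moves to 27(W), 26(W), 23(W), 21(W); every one is W ⇒ L
n=30: can move to 28, which is L ⇒ W
n=31: can move to 29, which is L ⇒ W
n=32: can move to 29, which is L ⇒ W
n=33: moves to 31(W), 30(W), 27(W), 25(W); every one is W ⇒ L
n=34: can move to 28, which is L ⇒ W
n=35: can move to 33, which is L ⇒ W
n=36: can move to 33, which is L ⇒ W
n=37: can move to 29, which is L ⇒ W
n=38: moves to 36(W), 35(W), 32(W), 30(W); every one is W ⇒ L
n=39: can move to 33, which is L ⇒ W
n=40: can move to 38, which is L ⇒ W
Reading off the rows marked L gives the requested list; there are 12 such values of n.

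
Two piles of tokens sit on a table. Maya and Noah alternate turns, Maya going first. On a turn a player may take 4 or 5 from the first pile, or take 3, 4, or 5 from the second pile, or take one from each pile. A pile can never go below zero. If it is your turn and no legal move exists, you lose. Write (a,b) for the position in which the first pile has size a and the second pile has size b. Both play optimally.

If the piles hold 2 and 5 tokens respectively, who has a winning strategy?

Label each position W (a win for the player to move) or L (a loss). A position with no legal move is L; any other position is W exactly when some move reaches an L, and L when every move reaches a W.
No move ever increases a pile, so every position that can arise here has a ≤ 2 and b ≤ 5; it is enough to label the cells with 0 ≤ a ≤ 2 and 0 ≤ b ≤ 5.
Every move lowers a or b (never raises either), so fill the grid row by row in increasing a, and left to right within a row: each cell's successors are then already labelled.
      b=0  b=1  b=2  b=3  b=4  b=5
a=0:    L    L    L    W    W    W
a=1:    L    W    W    W    W    W
a=2:    L    W    L    W    W    W
Cells with no legal move (terminal, hence L): (0,0), (0,1), (0,2), (1,0), (2,0).
The remaining L cells, each justified by listing all of its moves:
(2,2): →(1,1)(W) only, which is W, so L
Every other cell has at least one move into one of the L cells above, so it is W.
From (2,5) Maya can move to (2,2), reaching an L position.

Maya wins.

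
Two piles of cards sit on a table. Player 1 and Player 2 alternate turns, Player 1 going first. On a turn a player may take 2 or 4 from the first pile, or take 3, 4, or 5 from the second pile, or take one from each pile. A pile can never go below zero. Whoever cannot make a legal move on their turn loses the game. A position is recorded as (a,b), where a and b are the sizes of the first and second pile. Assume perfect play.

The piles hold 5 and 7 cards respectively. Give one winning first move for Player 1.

Work bottom-up. With no move the player to move loses. Otherwise the position is W if at least one move leads to an L position for the opponent, and L if every move leads to a W.
No move ever increases a pile, so every position that can arise here has a ≤ 5 and b ≤ 7; it is enough to label the cells with 0 ≤ a ≤ 5 and 0 ≤ b ≤ 7.
Every move lowers a or b (never raises either), so fill the grid row by row in increasing a, and left to right within a row: each cell's successors are then already labelled.
      b=0  b=1  b=2  b=3  b=4  b=5  b=6  b=7
a=0:    L    L    L    W    W    W    W    W
a=1:    L    W    W    W    W    W    L    L
a=2:    W    W    W    L    L    L    W    W
a=3:    W    L    L    L    W    W    W    W
a=4:    W    W    W    W    W    W    L    L
a=5:    W    W    W    W    L    L    W    W
Cells with no legal move (terminal, hence L): (0,0), (0,1), (0,2), (1,0).
The remaining L cells, each justified by listing all of its moves:
(1,6): moves to (1,3)(W), (1,2)(W), (1,1)(W), (0,5)(W); every one is W ⇒ L
(1,7): moves to (1,4)(W), (1,3)(W), (1,2)(W), (0,6)(W); every one is W ⇒ L
(2,3): moves to (0,3)(W), (2,0)(W), (1,2)(W); every one is W ⇒ L
(2,4): moves to (0,4)(W), (2,1)(W), (2,0)(W), (1,3)(W); every one is W ⇒ L
(2,5): moves to (0,5)(W), (2,2)(W), (2,1)(W), (2,0)(W), (1,4)(W); every one is W ⇒ L
(3,1): moves to (1,1)(W), (2,0)(W); every one is W ⇒ L
(3,2): moves to (1,2)(W), (2,1)(W); every one is W ⇒ L
(3,3): moves to (1,3)(W), (3,0)(W), (2,2)(W); every one is W ⇒ L
(4,6): moves to (2,6)(W), (0,6)(W), (4,3)(W), (4,2)(W), (4,1)(W), (3,5)(W); every one is W ⇒ L
(4,7): moves to (2,7)(W), (0,7)(W), (4,4)(W), (4,3)(W), (4,2)(W), (3,6)(W); every one is W ⇒ L
(5,4): moves to (3,4)(W), (1,4)(W), (5,1)(W), (5,0)(W), (4,3)(W); every one is W ⇒ L
(5,5): moves to (3,5)(W), (1,5)(W), (5,2)(W), (5,1)(W), (5,0)(W), (4,4)(W); every one is W ⇒ L
Every other cell has at least one move into one of the L cells above, so it is W.
From (5,7), the L positions reachable in one move are: (1,7), (5,4), (4,6). Any move reaching one of these is winning.

Move to (1,7).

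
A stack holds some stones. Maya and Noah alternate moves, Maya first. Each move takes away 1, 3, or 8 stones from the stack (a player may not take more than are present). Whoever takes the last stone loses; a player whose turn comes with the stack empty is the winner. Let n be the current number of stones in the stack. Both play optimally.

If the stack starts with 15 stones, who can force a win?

Maya wins.

Label each position W (a win for the player to move) or L (a loss). A position with no legal move is W; any other position is W exactly when some move reaches an L, and L when every move reaches a W.
n=0: no move; the opponent has just taken the last stone and therefore loses → W
n=1: the only move is to 0(W), a W ⇒ L
n=2: can move to 1, which is L ⇒ W
n=3: moves to 2(W), 0(W); every one is W ⇒ L
n=4: can move to 3, which is L ⇒ W
n=5: moves to 4(W), 2(W); every one is W ⇒ L
n=6: can move to 5, which is L ⇒ W
n=7: moves to 6(W), 4(W); every one is W ⇒ L
n=8: can move to 7, which is L ⇒ W
n=9: can move to 1, which is L ⇒ W
n=10: can move to 7, which is L ⇒ W
n=11: can move to 3, which is L ⇒ W
n=12: moves to 11(W), 9(W), 4(W); every one is W ⇒ L
n=13: can move to 12, which is L ⇒ W
n=14: moves to 13(W), 11(W), 6(W); every one is W ⇒ L
n=15: can move to 14, which is L ⇒ W
The starting position 15 is W: Maya should remove 1, leaving 14, handing over an L position.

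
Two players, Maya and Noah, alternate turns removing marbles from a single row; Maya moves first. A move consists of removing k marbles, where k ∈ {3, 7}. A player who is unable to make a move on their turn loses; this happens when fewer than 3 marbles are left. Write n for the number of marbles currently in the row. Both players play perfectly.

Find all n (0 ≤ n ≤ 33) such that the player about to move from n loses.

0, 1, 2, 6, 10, 11, 12, 16, 20, 21, 22, 26, 30, 31, 32

Positions with no move are L. A position that does have a move is losing for the player to move precisely when every available move leads to a winning position for the opponent. Fill in the labels:
n=0: no move → L
n=1: no move → L
n=2: no move → L
n=3: →0(L), so W
n=4: →1(L), so W
n=5: →2(L), so W
n=6: →3(W) only, which is W, so L
n=7: →0(L), so W
n=8: →1(L), so W
n=9: →6(L), so W
n=10: →7(W), 3(W) — all W, so L
n=11: →8(W), 4(W) — all W, so L
n=12: →9(W), 5(W) — all W, so L
n=13: →10(L), so W
n=14: →11(L), so W
n=15: →12(L), so W
n=16: →13(W), 9(W) — all W, so L
n=17: →10(L), so W
n=18: →11(L), so W
n=19: →16(L), so W
n=20: →17(W), 13(W) — all W, so L
n=21: →18(W), 14(W) — all W, so L
n=22: →19(W), 15(W) — all W, so L
n=23: →20(L), so W
n=24: →21(L), so W
n=25: →22(L), so W
n=26: →23(W), 19(W) — all W, so L
n=27: →20(L), so W
n=28: →21(L), so W
n=29: →26(L), so W
n=30: →27(W), 23(W) — all W, so L
n=31: →28(W), 24(W) — all W, so L
n=32: →29(W), 25(W) — all W, so L
n=33: →30(L), so W
Reading off the rows marked L gives the requested list; there are 15 such values of n.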